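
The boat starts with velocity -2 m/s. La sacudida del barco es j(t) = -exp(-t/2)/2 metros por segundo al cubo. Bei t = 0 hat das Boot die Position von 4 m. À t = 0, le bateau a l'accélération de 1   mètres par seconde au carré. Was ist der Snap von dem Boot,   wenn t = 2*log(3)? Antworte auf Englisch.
Starting from jerk j(t) = -exp(-t/2)/2, we take 1 derivative. The derivative of jerk gives snap: s(t) = exp(-t/2)/4. From the given snap equation s(t) = exp(-t/2)/4, we substitute t = 2*log(3) to get s = 1/12.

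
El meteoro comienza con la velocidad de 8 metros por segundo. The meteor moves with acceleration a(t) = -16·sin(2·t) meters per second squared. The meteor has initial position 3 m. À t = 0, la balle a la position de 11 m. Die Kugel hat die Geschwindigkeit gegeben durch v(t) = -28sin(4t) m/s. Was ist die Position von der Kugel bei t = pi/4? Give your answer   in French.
En partant de la vitesse v(t) = -28·sin(4·t), nous prenons 1 intégrale. L'intégrale de la vitesse est la position. En utilisant x(0) = 11, nous obtenons x(t) = 7·cos(4·t) + 4. De l'équation de la position x(t) = 7·cos(4·t) + 4, nous substituons t = pi/4 pour obtenir x = -3.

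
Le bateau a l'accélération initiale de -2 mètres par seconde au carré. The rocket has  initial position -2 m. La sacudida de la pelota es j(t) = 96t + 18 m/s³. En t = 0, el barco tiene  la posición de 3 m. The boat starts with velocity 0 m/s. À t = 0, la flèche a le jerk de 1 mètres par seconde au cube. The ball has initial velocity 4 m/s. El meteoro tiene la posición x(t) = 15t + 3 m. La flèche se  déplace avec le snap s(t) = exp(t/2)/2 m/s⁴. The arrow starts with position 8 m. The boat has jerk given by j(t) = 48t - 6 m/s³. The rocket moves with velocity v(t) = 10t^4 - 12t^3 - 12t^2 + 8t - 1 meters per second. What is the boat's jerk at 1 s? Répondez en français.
Nous avons le jerk j(t) = 48·t - 6. En substituant t = 1: j(1) = 42.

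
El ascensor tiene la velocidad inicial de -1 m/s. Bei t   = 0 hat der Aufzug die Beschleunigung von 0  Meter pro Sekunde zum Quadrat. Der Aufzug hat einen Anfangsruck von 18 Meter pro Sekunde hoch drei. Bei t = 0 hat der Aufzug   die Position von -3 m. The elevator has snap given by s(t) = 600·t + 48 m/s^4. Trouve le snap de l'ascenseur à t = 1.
En utilisant s(t) = 600·t + 48 et en substituant t = 1, nous trouvons s = 648.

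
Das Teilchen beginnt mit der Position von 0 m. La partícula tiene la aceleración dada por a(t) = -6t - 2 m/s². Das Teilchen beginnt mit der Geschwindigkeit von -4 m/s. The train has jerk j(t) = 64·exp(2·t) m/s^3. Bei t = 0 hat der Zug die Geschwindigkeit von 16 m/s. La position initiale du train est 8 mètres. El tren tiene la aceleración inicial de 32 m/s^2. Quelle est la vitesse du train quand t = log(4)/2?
En partant du jerk j(t) = 64·exp(2·t), nous prenons 2 primitives. La primitive du jerk est l'accélération. En utilisant a(0) = 32, nous obtenons a(t) = 32·exp(2·t). La primitive de l'accélération est la vitesse. En utilisant v(0) = 16, nous obtenons v(t) = 16·exp(2·t). En utilisant v(t) = 16·exp(2·t) et en substituant t = log(4)/2, nous trouvons v = 64.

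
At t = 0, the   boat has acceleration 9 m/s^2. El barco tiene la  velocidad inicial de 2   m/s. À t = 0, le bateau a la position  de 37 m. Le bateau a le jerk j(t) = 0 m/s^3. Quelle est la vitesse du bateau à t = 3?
En partant du jerk j(t) = 0, nous prenons 2 primitives. L'intégrale du jerk, avec a(0) = 9, donne l'accélération: a(t) = 9. En intégrant l'accélération et en utilisant la condition initiale v(0) = 2, nous obtenons v(t) = 9·t + 2. Nous avons la vitesse v(t) = 9·t + 2. En substituant t = 3: v(3) = 29.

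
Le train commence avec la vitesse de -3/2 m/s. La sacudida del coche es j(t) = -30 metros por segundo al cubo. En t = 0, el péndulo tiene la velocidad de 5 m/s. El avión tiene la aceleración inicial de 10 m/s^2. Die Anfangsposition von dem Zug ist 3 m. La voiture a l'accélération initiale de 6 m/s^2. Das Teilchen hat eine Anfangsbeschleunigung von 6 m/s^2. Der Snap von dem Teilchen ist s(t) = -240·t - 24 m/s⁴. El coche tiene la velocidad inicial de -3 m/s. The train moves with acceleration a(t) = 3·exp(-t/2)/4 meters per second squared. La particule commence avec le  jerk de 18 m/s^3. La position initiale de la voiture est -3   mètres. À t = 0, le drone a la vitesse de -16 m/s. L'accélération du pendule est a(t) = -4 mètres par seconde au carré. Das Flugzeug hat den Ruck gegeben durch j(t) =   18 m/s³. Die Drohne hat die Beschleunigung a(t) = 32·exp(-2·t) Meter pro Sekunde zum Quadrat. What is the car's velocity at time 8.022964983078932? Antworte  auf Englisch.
To find the answer, we compute 2 antiderivatives of j(t) = -30. Finding the antiderivative of j(t) and using a(0) = 6: a(t) = 6 - 30·t. The integral of acceleration, with v(0) = -3, gives velocity: v(t) = -15·t^2 + 6·t - 3. From the given velocity equation v(t) = -15·t^2 + 6·t - 3, we substitute t = 8.022964983078932 to get v = -920.381716897187.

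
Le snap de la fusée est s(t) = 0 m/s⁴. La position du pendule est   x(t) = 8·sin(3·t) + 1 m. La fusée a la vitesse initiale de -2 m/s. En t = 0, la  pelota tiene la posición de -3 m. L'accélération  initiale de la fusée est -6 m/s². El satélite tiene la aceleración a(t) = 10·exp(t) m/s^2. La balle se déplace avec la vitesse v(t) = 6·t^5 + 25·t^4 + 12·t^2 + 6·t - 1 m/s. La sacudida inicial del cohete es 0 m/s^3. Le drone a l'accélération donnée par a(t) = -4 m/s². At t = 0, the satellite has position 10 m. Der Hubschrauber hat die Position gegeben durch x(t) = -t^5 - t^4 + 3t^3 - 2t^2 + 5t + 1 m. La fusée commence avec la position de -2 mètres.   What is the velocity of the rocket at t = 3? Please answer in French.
Nous devons trouver la primitive de notre équation du snap s(t) = 0 3 fois. En prenant ∫s(t)dt et en appliquant j(0) = 0, nous trouvons j(t) = 0. En prenant ∫j(t)dt et en appliquant a(0) = -6, nous trouvons a(t) = -6. En prenant ∫a(t)dt et en appliquant v(0) = -2, nous trouvons v(t) = -6·t - 2. En utilisant v(t) = -6·t - 2 et en substituant t = 3, nous trouvons v = -20.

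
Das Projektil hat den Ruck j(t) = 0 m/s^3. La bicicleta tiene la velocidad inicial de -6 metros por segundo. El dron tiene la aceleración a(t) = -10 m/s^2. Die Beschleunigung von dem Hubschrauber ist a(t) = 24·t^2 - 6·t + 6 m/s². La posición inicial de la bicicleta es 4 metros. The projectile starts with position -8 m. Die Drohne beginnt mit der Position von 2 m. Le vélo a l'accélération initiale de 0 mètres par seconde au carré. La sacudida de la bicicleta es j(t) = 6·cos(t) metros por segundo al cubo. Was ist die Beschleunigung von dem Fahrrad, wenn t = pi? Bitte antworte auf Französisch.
Nous devons trouver la primitive de notre équation du jerk j(t) = 6·cos(t) 1 fois. En prenant ∫j(t)dt et en appliquant a(0) = 0, nous trouvons a(t) = 6·sin(t). De l'équation de l'accélération a(t) = 6·sin(t), nous substituons t = pi pour obtenir a = 0.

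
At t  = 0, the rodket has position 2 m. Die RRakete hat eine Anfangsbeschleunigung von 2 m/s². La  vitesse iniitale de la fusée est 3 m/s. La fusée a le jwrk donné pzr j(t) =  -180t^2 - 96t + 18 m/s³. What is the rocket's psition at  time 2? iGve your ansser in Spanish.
Necesitamos integrar nuestra ecuación de la sacudida j(t) = -180·t^2 - 96·t + 18 3 veces. La antiderivada de la sacudida es la aceleración. Usando a(0) = 2, obtenemos a(t) = -60·t^3 - 48·t^2 + 18·t + 2. Integrando la aceleración y usando la condición inicial v(0) = 3, obtenemos v(t) = -15·t^4 - 16·t^3 + 9·t^2 + 2·t + 3. Tomando ∫v(t)dt y aplicando x(0) = 2, encontramos x(t) = -3·t^5 - 4·t^4 + 3·t^3 + t^2 + 3·t + 2. Tenemos la posición x(t) = -3·t^5 - 4·t^4 + 3·t^3 + t^2 + 3·t + 2. Sustituyendo t = 2: x(2) = -124.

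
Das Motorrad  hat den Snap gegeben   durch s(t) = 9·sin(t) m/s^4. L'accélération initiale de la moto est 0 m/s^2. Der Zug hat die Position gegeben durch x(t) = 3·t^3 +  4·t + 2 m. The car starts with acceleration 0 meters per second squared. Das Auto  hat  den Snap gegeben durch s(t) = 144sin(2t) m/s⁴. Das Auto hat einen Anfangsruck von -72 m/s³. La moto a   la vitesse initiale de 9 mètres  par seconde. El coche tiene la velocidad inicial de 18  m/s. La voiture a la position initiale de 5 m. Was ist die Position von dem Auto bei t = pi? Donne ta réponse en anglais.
We need to integrate our snap equation s(t) = 144·sin(2·t) 4 times. The antiderivative of snap, with j(0) = -72, gives jerk: j(t) = -72·cos(2·t). Taking ∫j(t)dt and applying a(0) = 0, we find a(t) = -36·sin(2·t). Taking ∫a(t)dt and applying v(0) = 18, we find v(t) = 18·cos(2·t). Integrating velocity and using the initial condition x(0) = 5, we get x(t) = 9·sin(2·t) + 5. Using x(t) = 9·sin(2·t) + 5 and substituting t = pi, we find x = 5.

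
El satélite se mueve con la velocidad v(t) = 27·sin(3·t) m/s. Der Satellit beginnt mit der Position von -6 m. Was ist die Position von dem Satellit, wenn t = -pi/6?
Ausgehend von der Geschwindigkeit v(t) = 27·sin(3·t), nehmen wir 1 Stammfunktion. Die Stammfunktion von der Geschwindigkeit, mit x(0) = -6, ergibt die Position: x(t) = 3 - 9·cos(3·t). Aus der Gleichung für die Position x(t) = 3 - 9·cos(3·t), setzen wir t = -pi/6 ein und erhalten x = 3.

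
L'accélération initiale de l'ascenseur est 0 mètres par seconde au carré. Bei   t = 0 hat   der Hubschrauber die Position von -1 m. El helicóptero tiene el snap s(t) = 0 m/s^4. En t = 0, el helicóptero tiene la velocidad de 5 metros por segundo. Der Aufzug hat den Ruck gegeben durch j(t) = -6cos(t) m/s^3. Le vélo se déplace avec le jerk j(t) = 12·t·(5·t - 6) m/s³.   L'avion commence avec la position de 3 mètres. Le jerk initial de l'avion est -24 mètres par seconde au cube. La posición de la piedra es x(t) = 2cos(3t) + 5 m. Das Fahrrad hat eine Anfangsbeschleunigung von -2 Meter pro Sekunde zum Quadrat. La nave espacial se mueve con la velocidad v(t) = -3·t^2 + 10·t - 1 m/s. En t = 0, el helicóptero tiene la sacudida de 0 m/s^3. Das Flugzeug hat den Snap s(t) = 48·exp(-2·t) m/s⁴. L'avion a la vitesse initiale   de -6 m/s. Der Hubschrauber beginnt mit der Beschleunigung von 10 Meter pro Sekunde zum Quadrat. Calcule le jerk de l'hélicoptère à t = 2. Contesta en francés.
Nous devons intégrer notre équation du snap s(t) = 0 1 fois. L'intégrale du snap est le jerk. En utilisant j(0) = 0, nous obtenons j(t) = 0. De l'équation du jerk j(t) = 0, nous substituons t = 2 pour obtenir j = 0.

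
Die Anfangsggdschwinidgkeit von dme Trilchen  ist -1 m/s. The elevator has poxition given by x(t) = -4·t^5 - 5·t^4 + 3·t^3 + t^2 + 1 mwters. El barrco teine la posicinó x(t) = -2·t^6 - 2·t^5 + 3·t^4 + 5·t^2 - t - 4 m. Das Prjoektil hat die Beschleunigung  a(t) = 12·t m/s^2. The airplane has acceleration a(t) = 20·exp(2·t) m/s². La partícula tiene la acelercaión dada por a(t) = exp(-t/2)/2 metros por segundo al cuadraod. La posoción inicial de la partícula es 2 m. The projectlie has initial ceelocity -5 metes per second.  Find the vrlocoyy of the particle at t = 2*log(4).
We need to integrate our acceleration equation a(t) = exp(-t/2)/2 1 time. Taking ∫a(t)dt and applying v(0) = -1, we find v(t) = -exp(-t/2). We have velocity v(t) = -exp(-t/2). Substituting t = 2*log(4): v(2*log(4)) = -1/4.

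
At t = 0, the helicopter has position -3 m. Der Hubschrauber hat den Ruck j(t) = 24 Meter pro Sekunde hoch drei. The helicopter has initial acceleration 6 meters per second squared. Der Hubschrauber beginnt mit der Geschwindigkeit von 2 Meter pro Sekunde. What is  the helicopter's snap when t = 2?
Starting from jerk j(t) = 24, we take 1 derivative. Taking d/dt of j(t), we find s(t) = 0. From the given snap equation s(t) = 0, we substitute t = 2 to get s = 0.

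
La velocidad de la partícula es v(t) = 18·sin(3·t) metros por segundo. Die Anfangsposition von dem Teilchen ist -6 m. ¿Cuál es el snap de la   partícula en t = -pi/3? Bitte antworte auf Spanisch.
Partiendo de la velocidad v(t) = 18·sin(3·t), tomamos 3 derivadas. Tomando d/dt de v(t), encontramos a(t) = 54·cos(3·t). Tomando d/dt de a(t), encontramos j(t) = -162·sin(3·t). Derivando la sacudida, obtenemos el snap: s(t) = -486·cos(3·t). Usando s(t) = -486·cos(3·t) y sustituyendo t = -pi/3, encontramos s = 486.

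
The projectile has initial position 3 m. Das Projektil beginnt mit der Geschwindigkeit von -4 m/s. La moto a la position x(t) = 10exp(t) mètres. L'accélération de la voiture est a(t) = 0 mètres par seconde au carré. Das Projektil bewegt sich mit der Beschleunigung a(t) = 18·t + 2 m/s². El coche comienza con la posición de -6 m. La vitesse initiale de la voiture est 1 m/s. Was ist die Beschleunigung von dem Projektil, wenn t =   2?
Mit a(t) = 18·t + 2 und Einsetzen von t = 2, finden wir a = 38.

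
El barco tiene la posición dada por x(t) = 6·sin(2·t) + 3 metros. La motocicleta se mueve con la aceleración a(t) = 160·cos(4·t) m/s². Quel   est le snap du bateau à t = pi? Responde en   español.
Para resolver esto, necesitamos tomar 4 derivadas de nuestra ecuación de la posición x(t) = 6·sin(2·t) + 3. La derivada de la posición da la velocidad: v(t) = 12·cos(2·t). Tomando d/dt de v(t), encontramos a(t) = -24·sin(2·t). La derivada de la aceleración da la sacudida: j(t) = -48·cos(2·t). Tomando d/dt de j(t), encontramos s(t) = 96·sin(2·t). De la ecuación del snap s(t) = 96·sin(2·t), sustituimos t = pi para obtener s = 0.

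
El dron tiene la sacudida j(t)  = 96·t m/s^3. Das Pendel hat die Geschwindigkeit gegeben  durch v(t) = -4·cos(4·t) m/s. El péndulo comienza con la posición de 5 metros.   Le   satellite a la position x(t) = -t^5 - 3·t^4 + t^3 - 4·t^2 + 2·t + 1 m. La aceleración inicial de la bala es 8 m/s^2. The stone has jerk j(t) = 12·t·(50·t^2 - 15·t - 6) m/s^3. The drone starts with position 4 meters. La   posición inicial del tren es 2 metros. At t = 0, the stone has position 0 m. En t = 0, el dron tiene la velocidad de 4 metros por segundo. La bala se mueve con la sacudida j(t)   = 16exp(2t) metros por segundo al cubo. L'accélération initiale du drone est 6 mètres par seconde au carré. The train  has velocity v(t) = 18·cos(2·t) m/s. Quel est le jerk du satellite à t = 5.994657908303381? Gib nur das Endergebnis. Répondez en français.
j(5.994657908303381) = -2581.77077565290.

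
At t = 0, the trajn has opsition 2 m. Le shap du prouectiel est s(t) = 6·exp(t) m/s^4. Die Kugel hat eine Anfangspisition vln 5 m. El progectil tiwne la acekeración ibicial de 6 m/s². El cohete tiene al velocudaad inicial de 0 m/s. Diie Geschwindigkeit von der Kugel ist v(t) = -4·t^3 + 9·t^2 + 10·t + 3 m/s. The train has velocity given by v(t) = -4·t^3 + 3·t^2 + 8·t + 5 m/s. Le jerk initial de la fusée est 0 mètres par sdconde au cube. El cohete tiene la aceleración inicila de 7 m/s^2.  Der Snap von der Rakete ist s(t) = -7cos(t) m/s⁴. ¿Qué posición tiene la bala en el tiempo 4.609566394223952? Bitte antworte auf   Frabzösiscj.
Nous devons intégrer notre équation de la vitesse v(t) = -4·t^3 + 9·t^2 + 10·t + 3 1 fois. La primitive de la vitesse, avec x(0) = 5, donne la position: x(t) = -t^4 + 3·t^3 + 5·t^2 + 3·t + 5. Nous avons la position x(t) = -t^4 + 3·t^3 + 5·t^2 + 3·t + 5. En substituant t = 4.609566394223952: x(4.609566394223952) = -32.5790267712497.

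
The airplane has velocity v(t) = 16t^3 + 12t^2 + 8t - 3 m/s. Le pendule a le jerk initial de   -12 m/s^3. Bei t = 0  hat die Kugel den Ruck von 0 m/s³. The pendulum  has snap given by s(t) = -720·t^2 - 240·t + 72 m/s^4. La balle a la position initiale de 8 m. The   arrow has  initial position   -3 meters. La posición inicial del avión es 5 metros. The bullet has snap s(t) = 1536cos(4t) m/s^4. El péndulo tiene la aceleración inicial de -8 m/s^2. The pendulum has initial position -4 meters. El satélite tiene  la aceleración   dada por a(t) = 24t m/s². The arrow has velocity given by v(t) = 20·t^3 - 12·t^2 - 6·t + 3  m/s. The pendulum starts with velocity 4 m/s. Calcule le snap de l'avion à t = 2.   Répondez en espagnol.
Para resolver esto, necesitamos tomar 3 derivadas de nuestra ecuación de la velocidad v(t) = 16·t^3 + 12·t^2 + 8·t - 3. Derivando la velocidad, obtenemos la aceleración: a(t) = 48·t^2 + 24·t + 8. Derivando la aceleración, obtenemos la sacudida: j(t) = 96·t + 24. La derivada de la sacudida da el snap: s(t) = 96. Usando s(t) = 96 y sustituyendo t = 2, encontramos s = 96.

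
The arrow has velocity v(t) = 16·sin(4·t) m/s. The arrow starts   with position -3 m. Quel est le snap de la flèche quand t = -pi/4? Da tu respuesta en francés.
En partant de la vitesse v(t) = 16·sin(4·t), nous prenons 3 dérivées. En prenant d/dt de v(t), nous trouvons a(t) = 64·cos(4·t). En dérivant l'accélération, nous obtenons le jerk: j(t) = -256·sin(4·t). La dérivée du jerk donne le snap: s(t) = -1024·cos(4·t). En utilisant s(t) = -1024·cos(4·t) et en substituant t = -pi/4, nous trouvons s = 1024.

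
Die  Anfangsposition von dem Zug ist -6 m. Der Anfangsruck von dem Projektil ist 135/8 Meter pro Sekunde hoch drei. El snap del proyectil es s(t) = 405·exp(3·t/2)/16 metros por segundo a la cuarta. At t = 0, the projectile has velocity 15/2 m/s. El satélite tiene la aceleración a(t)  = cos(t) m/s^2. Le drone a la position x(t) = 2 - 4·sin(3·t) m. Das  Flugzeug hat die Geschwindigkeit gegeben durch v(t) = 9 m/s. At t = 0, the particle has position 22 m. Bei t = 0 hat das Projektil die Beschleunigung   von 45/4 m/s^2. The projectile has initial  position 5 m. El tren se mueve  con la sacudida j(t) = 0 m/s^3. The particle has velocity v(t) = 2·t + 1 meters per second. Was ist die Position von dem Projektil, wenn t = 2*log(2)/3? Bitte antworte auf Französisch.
Nous devons trouver la primitive de notre équation du snap s(t) = 405·exp(3·t/2)/16 4 fois. En prenant ∫s(t)dt et en appliquant j(0) = 135/8, nous trouvons j(t) = 135·exp(3·t/2)/8. La primitive du jerk est l'accélération. En utilisant a(0) = 45/4, nous obtenons a(t) = 45·exp(3·t/2)/4. L'intégrale de l'accélération, avec v(0) = 15/2, donne la vitesse: v(t) = 15·exp(3·t/2)/2. En intégrant la vitesse et en utilisant la condition initiale x(0) = 5, nous obtenons x(t) = 5·exp(3·t/2). De l'équation de la position x(t) = 5·exp(3·t/2), nous substituons t = 2*log(2)/3 pour obtenir x = 10.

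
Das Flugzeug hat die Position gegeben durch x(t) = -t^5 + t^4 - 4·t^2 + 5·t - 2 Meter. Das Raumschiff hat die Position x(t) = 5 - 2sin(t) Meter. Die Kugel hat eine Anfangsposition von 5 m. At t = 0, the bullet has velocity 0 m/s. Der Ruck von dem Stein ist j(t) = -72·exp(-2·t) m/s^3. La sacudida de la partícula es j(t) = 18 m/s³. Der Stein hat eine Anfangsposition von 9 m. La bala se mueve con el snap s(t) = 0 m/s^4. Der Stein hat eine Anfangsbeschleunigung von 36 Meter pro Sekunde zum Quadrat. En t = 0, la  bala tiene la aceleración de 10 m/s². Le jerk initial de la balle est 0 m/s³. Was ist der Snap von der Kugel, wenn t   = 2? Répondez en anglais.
We have snap s(t) = 0. Substituting t = 2: s(2) = 0.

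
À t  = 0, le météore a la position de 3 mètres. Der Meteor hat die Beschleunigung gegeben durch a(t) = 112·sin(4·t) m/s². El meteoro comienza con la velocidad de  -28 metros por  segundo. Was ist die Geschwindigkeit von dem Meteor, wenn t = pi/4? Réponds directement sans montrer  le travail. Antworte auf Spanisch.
En t = pi/4, v = 28.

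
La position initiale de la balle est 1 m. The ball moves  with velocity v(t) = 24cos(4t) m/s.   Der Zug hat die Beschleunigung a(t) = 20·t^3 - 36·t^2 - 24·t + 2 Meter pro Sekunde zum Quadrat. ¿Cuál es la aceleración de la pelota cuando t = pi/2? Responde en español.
Para resolver esto, necesitamos tomar 1 derivada de nuestra ecuación de la velocidad v(t) = 24·cos(4·t). La derivada de la velocidad da la aceleración: a(t) = -96·sin(4·t). Usando a(t) = -96·sin(4·t) y sustituyendo t = pi/2, encontramos a = 0.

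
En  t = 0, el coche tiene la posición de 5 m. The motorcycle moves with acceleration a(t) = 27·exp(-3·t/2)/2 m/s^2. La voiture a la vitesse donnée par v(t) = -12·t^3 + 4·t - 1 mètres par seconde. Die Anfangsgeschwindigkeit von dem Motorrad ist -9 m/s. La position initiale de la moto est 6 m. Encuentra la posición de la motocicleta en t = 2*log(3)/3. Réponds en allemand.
Ausgehend von der Beschleunigung a(t) = 27·exp(-3·t/2)/2, nehmen wir 2 Integrale. Mit ∫a(t)dt und Anwendung von v(0) = -9, finden wir v(t) = -9·exp(-3·t/2). Die Stammfunktion von der Geschwindigkeit ist die Position. Mit x(0) = 6 erhalten wir x(t) = 6·exp(-3·t/2). Wir haben die Position x(t) = 6·exp(-3·t/2). Durch Einsetzen von t = 2*log(3)/3: x(2*log(3)/3) = 2.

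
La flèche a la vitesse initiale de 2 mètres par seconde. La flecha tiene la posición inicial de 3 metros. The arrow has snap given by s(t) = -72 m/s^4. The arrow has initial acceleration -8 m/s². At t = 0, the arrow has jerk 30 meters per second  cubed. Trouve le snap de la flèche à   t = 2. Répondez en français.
Nous avons le snap s(t) = -72. En substituant t = 2: s(2) = -72.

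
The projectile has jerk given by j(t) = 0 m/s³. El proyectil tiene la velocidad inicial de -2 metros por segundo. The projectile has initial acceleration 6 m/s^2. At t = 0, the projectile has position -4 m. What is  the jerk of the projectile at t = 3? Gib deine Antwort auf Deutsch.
Wir haben den Ruck j(t) = 0. Durch Einsetzen von t = 3: j(3) = 0.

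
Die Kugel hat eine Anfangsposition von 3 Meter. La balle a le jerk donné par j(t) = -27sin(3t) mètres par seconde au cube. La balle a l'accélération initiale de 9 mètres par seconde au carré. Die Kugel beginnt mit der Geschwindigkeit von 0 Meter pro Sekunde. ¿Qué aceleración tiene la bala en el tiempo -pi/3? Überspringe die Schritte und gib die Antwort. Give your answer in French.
À t = -pi/3, a = -9.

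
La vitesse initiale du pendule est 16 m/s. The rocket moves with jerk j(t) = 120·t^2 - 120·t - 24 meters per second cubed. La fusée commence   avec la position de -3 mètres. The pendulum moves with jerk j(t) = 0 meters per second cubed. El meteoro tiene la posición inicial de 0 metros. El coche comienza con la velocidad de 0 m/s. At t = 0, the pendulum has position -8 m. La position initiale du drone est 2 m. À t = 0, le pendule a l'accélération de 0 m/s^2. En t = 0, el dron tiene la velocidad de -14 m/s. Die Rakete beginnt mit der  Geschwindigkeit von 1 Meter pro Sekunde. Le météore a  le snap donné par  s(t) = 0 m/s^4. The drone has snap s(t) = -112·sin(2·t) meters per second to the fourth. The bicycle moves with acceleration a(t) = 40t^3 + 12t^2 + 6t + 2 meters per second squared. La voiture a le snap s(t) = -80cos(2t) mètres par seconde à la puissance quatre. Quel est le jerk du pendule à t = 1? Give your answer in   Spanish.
De la ecuación de la sacudida j(t) = 0, sustituimos t = 1 para obtener j = 0.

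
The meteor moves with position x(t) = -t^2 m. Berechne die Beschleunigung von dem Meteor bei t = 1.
Um dies zu lösen, müssen wir 2 Ableitungen unserer Gleichung für die Position x(t) = -t^2 nehmen. Die Ableitung von der Position ergibt die Geschwindigkeit: v(t) = -2·t. Mit d/dt von v(t) finden wir a(t) = -2. Wir haben die Beschleunigung a(t) = -2. Durch Einsetzen von t = 1: a(1) = -2.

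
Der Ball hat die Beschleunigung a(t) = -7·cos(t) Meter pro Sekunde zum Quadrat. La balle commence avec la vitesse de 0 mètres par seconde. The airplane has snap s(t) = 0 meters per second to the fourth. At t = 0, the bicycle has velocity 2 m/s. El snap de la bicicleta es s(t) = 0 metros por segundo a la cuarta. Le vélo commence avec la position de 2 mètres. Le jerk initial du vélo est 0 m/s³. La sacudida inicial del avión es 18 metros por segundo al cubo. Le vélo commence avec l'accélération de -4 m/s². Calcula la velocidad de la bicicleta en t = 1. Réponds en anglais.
To solve this, we need to take 3 integrals of our snap equation s(t) = 0. Integrating snap and using the initial condition j(0) = 0, we get j(t) = 0. Integrating jerk and using the initial condition a(0) = -4, we get a(t) = -4. The antiderivative of acceleration, with v(0) = 2, gives velocity: v(t) = 2 - 4·t. Using v(t) = 2 - 4·t and substituting t = 1, we find v = -2.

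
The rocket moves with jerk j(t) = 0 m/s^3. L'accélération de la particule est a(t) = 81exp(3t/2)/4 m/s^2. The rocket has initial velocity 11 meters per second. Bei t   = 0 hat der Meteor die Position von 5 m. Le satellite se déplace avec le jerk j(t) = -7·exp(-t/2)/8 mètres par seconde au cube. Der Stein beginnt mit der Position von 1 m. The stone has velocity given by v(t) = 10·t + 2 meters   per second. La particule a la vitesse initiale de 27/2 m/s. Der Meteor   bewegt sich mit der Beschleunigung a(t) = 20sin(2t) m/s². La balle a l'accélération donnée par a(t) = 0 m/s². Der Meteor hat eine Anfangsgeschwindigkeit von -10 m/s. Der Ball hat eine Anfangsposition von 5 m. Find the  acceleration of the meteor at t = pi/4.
We have acceleration a(t) = 20·sin(2·t). Substituting t = pi/4: a(pi/4) = 20.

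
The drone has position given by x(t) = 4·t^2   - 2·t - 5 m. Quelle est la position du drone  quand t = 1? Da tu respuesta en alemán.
Aus der Gleichung für die Position x(t) = 4·t^2 - 2·t - 5, setzen wir t = 1 ein und erhalten x = -3.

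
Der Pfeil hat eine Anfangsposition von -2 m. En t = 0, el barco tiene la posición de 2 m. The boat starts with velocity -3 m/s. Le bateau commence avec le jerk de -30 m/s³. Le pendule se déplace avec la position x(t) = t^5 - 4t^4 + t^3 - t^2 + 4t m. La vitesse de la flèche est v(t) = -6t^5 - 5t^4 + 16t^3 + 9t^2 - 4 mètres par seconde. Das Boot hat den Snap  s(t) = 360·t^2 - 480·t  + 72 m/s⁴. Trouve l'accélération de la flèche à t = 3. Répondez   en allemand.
Wir müssen unsere Gleichung für die Geschwindigkeit v(t) = -6·t^5 - 5·t^4 + 16·t^3 + 9·t^2 - 4 1-mal ableiten. Durch Ableiten von der Geschwindigkeit erhalten wir die Beschleunigung: a(t) = -30·t^4 - 20·t^3 + 48·t^2 + 18·t. Wir haben die Beschleunigung a(t) = -30·t^4 - 20·t^3 + 48·t^2 + 18·t. Durch Einsetzen von t = 3: a(3) = -2484.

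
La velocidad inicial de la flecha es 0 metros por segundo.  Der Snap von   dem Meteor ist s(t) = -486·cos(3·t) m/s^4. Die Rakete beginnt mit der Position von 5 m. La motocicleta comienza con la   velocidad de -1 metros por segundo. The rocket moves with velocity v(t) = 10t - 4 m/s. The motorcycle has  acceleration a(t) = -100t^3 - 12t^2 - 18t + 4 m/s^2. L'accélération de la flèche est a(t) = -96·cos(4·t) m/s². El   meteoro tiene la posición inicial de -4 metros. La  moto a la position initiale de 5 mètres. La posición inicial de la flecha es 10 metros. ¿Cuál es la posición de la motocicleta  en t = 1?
Necesitamos integrar nuestra ecuación de la aceleración a(t) = -100·t^3 - 12·t^2 - 18·t + 4 2 veces. La integral de la aceleración, con v(0) = -1, da la velocidad: v(t) = -25·t^4 - 4·t^3 - 9·t^2 + 4·t - 1. La antiderivada de la velocidad es la posición. Usando x(0) = 5, obtenemos x(t) = -5·t^5 - t^4 - 3·t^3 + 2·t^2 - t + 5. Tenemos la posición x(t) = -5·t^5 - t^4 - 3·t^3 + 2·t^2 - t + 5. Sustituyendo t = 1: x(1) = -3.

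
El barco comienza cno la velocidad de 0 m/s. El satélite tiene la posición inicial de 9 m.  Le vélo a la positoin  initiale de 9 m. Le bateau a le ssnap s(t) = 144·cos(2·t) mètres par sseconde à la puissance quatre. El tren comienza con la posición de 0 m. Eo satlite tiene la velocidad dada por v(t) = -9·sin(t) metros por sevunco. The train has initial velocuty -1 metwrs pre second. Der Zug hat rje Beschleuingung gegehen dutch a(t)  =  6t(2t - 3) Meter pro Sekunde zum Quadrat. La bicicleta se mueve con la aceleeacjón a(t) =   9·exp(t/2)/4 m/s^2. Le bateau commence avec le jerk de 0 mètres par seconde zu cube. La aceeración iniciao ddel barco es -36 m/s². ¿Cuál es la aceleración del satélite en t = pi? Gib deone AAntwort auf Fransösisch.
En partant de la vitesse v(t) = -9·sin(t), nous prenons 1 dérivée. La dérivée de la vitesse donne l'accélération: a(t) = -9·cos(t). En utilisant a(t) = -9·cos(t) et en substituant t = pi, nous trouvons a = 9.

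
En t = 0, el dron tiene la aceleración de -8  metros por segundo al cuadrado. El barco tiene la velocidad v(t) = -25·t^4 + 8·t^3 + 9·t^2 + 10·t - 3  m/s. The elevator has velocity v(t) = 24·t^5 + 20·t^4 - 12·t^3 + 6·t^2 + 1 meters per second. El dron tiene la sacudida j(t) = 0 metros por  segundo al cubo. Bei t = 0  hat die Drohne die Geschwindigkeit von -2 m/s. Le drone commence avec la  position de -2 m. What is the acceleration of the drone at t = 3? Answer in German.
Wir müssen die Stammfunktion unserer Gleichung für den Ruck j(t) = 0 1-mal finden. Die Stammfunktion von dem Ruck, mit a(0) = -8, ergibt die Beschleunigung: a(t) = -8. Aus der Gleichung für die Beschleunigung a(t) = -8, setzen wir t = 3 ein und erhalten a = -8.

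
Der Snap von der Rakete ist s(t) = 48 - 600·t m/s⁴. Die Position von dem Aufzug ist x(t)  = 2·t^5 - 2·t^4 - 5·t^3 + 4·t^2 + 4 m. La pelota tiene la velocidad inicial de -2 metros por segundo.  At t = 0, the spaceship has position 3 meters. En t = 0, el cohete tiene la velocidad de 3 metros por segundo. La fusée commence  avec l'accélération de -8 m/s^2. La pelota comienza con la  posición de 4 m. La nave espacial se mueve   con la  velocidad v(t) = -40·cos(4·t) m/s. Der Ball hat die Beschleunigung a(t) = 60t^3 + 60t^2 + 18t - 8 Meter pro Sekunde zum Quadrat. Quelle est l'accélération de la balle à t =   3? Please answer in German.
Mit a(t) = 60·t^3 + 60·t^2 + 18·t - 8 und Einsetzen von t = 3, finden wir a = 2206.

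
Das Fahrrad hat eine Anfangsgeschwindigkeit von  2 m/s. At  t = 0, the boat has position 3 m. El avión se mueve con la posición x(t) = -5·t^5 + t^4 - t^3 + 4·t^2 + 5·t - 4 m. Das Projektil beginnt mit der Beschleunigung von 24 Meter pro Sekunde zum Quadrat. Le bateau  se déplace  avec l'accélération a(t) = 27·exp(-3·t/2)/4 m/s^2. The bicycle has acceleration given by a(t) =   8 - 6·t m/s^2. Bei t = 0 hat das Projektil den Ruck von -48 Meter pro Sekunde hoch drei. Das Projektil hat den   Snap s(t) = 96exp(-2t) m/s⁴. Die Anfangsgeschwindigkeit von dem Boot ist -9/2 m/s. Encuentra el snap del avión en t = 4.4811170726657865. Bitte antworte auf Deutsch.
Ausgehend von der Position x(t) = -5·t^5 + t^4 - t^3 + 4·t^2 + 5·t - 4, nehmen wir 4 Ableitungen. Durch Ableiten von der Position erhalten wir die Geschwindigkeit: v(t) = -25·t^4 + 4·t^3 - 3·t^2 + 8·t + 5. Die Ableitung von der Geschwindigkeit ergibt die Beschleunigung: a(t) = -100·t^3 + 12·t^2 - 6·t + 8. Mit d/dt von a(t) finden wir j(t) = -300·t^2 + 24·t - 6. Durch Ableiten von dem Ruck erhalten wir den Snap: s(t) = 24 - 600·t. Mit s(t) = 24 - 600·t und Einsetzen von t = 4.4811170726657865, finden wir s = -2664.67024359947.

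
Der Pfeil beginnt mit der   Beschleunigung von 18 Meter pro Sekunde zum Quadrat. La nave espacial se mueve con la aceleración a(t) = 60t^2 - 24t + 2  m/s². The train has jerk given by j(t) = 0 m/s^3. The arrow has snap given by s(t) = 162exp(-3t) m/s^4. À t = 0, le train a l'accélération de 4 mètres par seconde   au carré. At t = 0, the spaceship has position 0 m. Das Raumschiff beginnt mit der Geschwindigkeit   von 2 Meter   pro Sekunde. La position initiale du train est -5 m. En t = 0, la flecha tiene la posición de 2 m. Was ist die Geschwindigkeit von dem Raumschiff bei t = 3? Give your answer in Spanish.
Necesitamos integrar nuestra ecuación de la aceleración a(t) = 60·t^2 - 24·t + 2 1 vez. La antiderivada de la aceleración, con v(0) = 2, da la velocidad: v(t) = 20·t^3 - 12·t^2 + 2·t + 2. Usando v(t) = 20·t^3 - 12·t^2 + 2·t + 2 y sustituyendo t = 3, encontramos v = 440.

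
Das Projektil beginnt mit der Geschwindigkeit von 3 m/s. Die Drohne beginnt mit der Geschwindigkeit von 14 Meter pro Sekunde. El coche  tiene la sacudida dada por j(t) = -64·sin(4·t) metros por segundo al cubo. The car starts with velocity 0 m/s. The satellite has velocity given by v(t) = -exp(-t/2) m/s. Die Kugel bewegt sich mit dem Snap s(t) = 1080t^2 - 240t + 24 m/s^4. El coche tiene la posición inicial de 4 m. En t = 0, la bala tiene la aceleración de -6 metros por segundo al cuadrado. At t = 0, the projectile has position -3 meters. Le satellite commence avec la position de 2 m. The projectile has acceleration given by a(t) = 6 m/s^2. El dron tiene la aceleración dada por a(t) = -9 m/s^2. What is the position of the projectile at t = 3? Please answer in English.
Starting from acceleration a(t) = 6, we take 2 antiderivatives. The antiderivative of acceleration, with v(0) = 3, gives velocity: v(t) = 6·t + 3. Integrating velocity and using the initial condition x(0) = -3, we get x(t) = 3·t^2 + 3·t - 3. Using x(t) = 3·t^2 + 3·t - 3 and substituting t = 3, we find x = 33.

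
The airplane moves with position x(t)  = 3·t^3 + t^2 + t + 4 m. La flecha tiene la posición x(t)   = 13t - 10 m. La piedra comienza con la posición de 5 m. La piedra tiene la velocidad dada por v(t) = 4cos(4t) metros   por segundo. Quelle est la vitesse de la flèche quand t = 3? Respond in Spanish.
Debemos derivar nuestra ecuación de la posición x(t) = 13·t - 10 1 vez. Derivando la posición, obtenemos la velocidad: v(t) = 13. Tenemos la velocidad v(t) = 13. Sustituyendo t = 3: v(3) = 13.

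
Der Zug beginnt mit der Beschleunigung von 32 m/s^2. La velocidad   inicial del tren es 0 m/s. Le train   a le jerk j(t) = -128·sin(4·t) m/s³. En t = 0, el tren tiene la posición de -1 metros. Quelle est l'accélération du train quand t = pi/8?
Pour résoudre ceci, nous devons prendre 1 intégrale de notre équation du jerk j(t) = -128·sin(4·t). L'intégrale du jerk est l'accélération. En utilisant a(0) = 32, nous obtenons a(t) = 32·cos(4·t). De l'équation de l'accélération a(t) = 32·cos(4·t), nous substituons t = pi/8 pour obtenir a = 0.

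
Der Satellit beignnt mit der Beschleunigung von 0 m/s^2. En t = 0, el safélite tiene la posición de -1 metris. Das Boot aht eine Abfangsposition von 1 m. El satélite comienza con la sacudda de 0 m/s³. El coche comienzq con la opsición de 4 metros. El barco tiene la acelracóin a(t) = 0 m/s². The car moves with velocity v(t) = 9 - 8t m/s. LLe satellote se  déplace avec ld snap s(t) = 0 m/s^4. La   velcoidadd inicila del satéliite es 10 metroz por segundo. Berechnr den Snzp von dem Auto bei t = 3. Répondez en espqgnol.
Para resolver esto, necesitamos tomar 3 derivadas de nuestra ecuación de la velocidad v(t) = 9 - 8·t. Tomando d/dt de v(t), encontramos a(t) = -8. Tomando d/dt de a(t), encontramos j(t) = 0. La derivada de la sacudida da el snap: s(t) = 0. Tenemos el snap s(t) = 0. Sustituyendo t = 3: s(3) = 0.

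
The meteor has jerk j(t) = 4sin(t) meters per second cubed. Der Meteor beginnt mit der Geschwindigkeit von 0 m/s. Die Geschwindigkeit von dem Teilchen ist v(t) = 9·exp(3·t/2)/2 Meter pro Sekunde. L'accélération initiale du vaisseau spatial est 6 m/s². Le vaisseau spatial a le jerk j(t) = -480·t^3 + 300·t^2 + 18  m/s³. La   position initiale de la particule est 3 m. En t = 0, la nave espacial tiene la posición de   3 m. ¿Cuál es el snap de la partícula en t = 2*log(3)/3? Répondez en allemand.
Um dies zu lösen, müssen wir 3 Ableitungen unserer Gleichung für die Geschwindigkeit v(t) = 9·exp(3·t/2)/2 nehmen. Durch Ableiten von der Geschwindigkeit erhalten wir die Beschleunigung: a(t) = 27·exp(3·t/2)/4. Die Ableitung von der Beschleunigung ergibt den Ruck: j(t) = 81·exp(3·t/2)/8. Durch Ableiten von dem Ruck erhalten wir den Snap: s(t) = 243·exp(3·t/2)/16. Aus der Gleichung für den Snap s(t) = 243·exp(3·t/2)/16, setzen wir t = 2*log(3)/3 ein und erhalten s = 729/16.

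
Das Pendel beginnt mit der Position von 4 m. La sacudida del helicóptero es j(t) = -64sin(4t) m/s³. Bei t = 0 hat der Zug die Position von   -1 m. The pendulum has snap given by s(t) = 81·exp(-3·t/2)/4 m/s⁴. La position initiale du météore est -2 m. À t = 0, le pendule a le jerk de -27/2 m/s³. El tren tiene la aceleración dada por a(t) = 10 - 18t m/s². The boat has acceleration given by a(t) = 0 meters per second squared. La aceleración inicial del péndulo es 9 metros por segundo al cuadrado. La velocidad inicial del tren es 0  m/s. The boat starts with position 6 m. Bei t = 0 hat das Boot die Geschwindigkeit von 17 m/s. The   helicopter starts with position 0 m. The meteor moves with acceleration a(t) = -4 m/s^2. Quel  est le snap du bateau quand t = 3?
Pour résoudre ceci, nous devons prendre 2 dérivées de notre équation de l'accélération a(t) = 0. La dérivée de l'accélération donne le jerk: j(t) = 0. La dérivée du jerk donne le snap: s(t) = 0. En utilisant s(t) = 0 et en substituant t = 3, nous trouvons s = 0.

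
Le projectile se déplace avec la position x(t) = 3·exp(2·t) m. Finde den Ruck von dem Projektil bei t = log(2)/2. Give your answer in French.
Nous devons dériver notre équation de la position x(t) = 3·exp(2·t) 3 fois. En prenant d/dt de x(t), nous trouvons v(t) = 6·exp(2·t). En prenant d/dt de v(t), nous trouvons a(t) = 12·exp(2·t). En prenant d/dt de a(t), nous trouvons j(t) = 24·exp(2·t). Nous avons le jerk j(t) = 24·exp(2·t). En substituant t = log(2)/2: j(log(2)/2) = 48.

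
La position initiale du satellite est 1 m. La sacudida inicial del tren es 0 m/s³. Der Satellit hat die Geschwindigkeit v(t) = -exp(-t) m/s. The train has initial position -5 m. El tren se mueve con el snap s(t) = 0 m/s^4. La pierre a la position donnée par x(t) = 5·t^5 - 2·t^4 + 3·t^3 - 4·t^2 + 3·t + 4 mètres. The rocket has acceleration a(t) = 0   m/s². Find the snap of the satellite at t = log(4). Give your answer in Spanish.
Partiendo de la velocidad v(t) = -exp(-t), tomamos 3 derivadas. Tomando d/dt de v(t), encontramos a(t) = exp(-t). Derivando la aceleración, obtenemos la sacudida: j(t) = -exp(-t). Derivando la sacudida, obtenemos el snap: s(t) = exp(-t). Tenemos el snap s(t) = exp(-t). Sustituyendo t = log(4): s(log(4)) = 1/4.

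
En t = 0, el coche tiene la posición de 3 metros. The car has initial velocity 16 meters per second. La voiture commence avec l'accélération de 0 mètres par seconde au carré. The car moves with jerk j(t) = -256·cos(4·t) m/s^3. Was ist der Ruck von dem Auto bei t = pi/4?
Aus der Gleichung für den Ruck j(t) = -256·cos(4·t), setzen wir t = pi/4 ein und erhalten j = 256.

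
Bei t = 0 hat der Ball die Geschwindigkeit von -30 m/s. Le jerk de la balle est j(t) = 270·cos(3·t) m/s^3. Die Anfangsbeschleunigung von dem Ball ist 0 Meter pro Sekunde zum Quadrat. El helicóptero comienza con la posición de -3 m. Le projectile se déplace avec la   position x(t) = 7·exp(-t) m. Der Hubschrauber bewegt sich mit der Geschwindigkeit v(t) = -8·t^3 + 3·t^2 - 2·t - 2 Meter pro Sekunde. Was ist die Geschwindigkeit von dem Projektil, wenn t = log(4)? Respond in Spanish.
Debemos derivar nuestra ecuación de la posición x(t) = 7·exp(-t) 1 vez. Derivando la posición, obtenemos la velocidad: v(t) = -7·exp(-t). De la ecuación de la velocidad v(t) = -7·exp(-t), sustituimos t = log(4) para obtener v = -7/4.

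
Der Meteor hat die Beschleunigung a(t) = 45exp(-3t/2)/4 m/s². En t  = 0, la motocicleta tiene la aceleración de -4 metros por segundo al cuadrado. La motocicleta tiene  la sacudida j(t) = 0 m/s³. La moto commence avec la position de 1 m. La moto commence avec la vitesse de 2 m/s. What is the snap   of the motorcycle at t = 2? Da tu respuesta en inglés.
We must differentiate our jerk equation j(t) = 0 1 time. Differentiating jerk, we get snap: s(t) = 0. From the given snap equation s(t) = 0, we substitute t = 2 to get s = 0.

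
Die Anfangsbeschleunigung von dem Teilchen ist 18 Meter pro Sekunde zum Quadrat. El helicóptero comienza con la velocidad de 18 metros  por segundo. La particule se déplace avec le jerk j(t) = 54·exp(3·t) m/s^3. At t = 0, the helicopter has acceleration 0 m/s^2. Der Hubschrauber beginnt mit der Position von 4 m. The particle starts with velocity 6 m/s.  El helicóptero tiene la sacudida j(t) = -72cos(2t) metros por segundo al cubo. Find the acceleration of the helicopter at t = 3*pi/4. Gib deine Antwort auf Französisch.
Nous devons intégrer notre équation du jerk j(t) = -72·cos(2·t) 1 fois. En intégrant le jerk et en utilisant la condition initiale a(0) = 0, nous obtenons a(t) = -36·sin(2·t). Nous avons l'accélération a(t) = -36·sin(2·t). En substituant t = 3*pi/4: a(3*pi/4) = 36.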